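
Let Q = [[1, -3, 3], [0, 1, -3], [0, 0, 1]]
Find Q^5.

Q = I + N where N = [[0, -3, 3], [0, 0, -3], [0, 0, 0]] is strictly upper-triangular, so N^3 = 0.
(I + N)^5 = I + 5·N + 10·N^2 = [[1, -15, 105], [0, 1, -15], [0, 0, 1]].

[[1, -15, 105], [0, 1, -15], [0, 0, 1]]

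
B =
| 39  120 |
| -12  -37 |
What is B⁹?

[[196839, 590520], [-59052, -177157]]

tr B = 2 and det B = -3, so the characteristic polynomial is λ² − (2)λ + (-3) with roots -1 and 3.
Eigenvectors give P = [[-3, 10], [1, -3]] with P⁻¹ = [[3, 10], [1, 3]], and B = P·diag(-1, 3)·P⁻¹.
Then B⁹ = P·diag(-1, 19683)·P⁻¹ = [[3, 196830], [-1, -59049]] · [[3, 10], [1, 3]] = [[196839, 590520], [-59052, -177157]].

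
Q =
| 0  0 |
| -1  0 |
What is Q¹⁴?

Q is strictly triangular, hence nilpotent: Q² = 0, so Q¹⁴ = 0.

[[0, 0], [0, 0]]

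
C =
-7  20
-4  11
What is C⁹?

tr C = 4 and det C = 3, so the characteristic polynomial is λ² − (4)λ + (3) with roots 3 and 1.
Eigenvectors give P = [[2, 5], [1, 2]] with P⁻¹ = [[-2, 5], [1, -2]], and C = P·diag(3, 1)·P⁻¹.
Then C⁹ = P·diag(19683, 1)·P⁻¹ = [[39366, 5], [19683, 2]] · [[-2, 5], [1, -2]] = [[-78727, 196820], [-39364, 98411]].

[[-78727, 196820], [-39364, 98411]]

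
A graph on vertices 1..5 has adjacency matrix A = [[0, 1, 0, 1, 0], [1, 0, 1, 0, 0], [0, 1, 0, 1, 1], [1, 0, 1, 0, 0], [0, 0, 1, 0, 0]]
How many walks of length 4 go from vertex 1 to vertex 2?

0

The number of length-4 walks from vertex 1 to vertex 2 is entry (1,2) of A⁴, where A is the adjacency matrix.
A² = [[2, 0, 2, 0, 0], [0, 2, 0, 2, 1], [2, 0, 3, 0, 0], [0, 2, 0, 2, 1], [0, 1, 0, 1, 1]]
A³ = [[0, 4, 0, 4, 2], [4, 0, 5, 0, 0], [0, 5, 0, 5, 3], [4, 0, 5, 0, 0], [2, 0, 3, 0, 0]]
A⁴ = [[8, 0, 10, 0, 0], [0, 9, 0, 9, 5], [10, 0, 13, 0, 0], [0, 9, 0, 9, 5], [0, 5, 0, 5, 3]]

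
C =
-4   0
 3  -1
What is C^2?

[[16, 0], [-15, 1]]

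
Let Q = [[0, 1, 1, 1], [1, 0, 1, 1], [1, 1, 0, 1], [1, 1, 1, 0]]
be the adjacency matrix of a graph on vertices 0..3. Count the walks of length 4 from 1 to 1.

The number of length-4 walks from vertex 1 to vertex 1 is entry (1,1) of Q^4, where Q is the adjacency matrix.
Q^2 = [[3, 2, 2, 2], [2, 3, 2, 2], [2, 2, 3, 2], [2, 2, 2, 3]]
Q^3 = [[6, 7, 7, 7], [7, 6, 7, 7], [7, 7, 6, 7], [7, 7, 7, 6]]
Q^4 = [[21, 20, 20, 20], [20, 21, 20, 20], [20, 20, 21, 20], [20, 20, 20, 21]]

21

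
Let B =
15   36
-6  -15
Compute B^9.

[[98415, 236196], [-39366, -98415]]

tr B = 0 and det B = -9, so the characteristic polynomial is λ² − (0)λ + (-9) with roots -3 and 3.
Eigenvectors give P = [[-2, 3], [1, -1]] with P⁻¹ = [[1, 3], [1, 2]], and B = P·diag(-3, 3)·P⁻¹.
Then B^9 = P·diag(-19683, 19683)·P⁻¹ = [[39366, 59049], [-19683, -19683]] · [[1, 3], [1, 2]] = [[98415, 236196], [-39366, -98415]].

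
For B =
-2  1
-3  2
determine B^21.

[[-2, 1], [-3, 2]]

B² = I (check: tr B = 0 and det B = -1), so B^21 = B since 21 is odd.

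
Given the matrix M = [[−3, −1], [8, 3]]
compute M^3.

M² = I (check: tr M = 0 and det M = −1), so M^3 = M since 3 is odd.

[[−3, −1], [8, 3]]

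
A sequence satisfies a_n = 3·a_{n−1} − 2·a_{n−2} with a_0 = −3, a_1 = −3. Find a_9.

With companion matrix T = [[3, −2], [1, 0]], [a_n, a_{n−1}]ᵀ = T·[a_{n−1}, a_{n−2}]ᵀ, so [a_9, a_8]ᵀ = T^8·[a_1, a_0]ᵀ.
T^8 = [[511, −510], [255, −254]], giving [a_9, a_8]ᵀ = [[−3], [−3]].

−3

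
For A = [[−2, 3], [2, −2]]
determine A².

[[10, −12], [−8, 10]]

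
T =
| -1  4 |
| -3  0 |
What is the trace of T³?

35

T² = [[-11, -4], [3, -12]]
T³ = [[23, -44], [33, 12]]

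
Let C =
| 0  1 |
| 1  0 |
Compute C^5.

C² = I (check: tr C = 0 and det C = −1), so C^5 = C since 5 is odd.

[[0, 1], [1, 0]]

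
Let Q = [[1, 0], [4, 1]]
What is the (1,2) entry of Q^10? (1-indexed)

0

Q = I + N where N = [[0, 0], [4, 0]] is strictly lower-triangular, so N^2 = 0.
(I + N)^10 = I + 10·N = [[1, 0], [40, 1]].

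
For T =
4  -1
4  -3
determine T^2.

[[12, -1], [4, 5]]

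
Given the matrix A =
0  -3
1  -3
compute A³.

A² = [[-3, 9], [-3, 6]]
A³ = [[9, -18], [6, -9]]

[[9, -18], [6, -9]]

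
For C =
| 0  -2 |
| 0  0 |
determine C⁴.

[[0, 0], [0, 0]]

C is strictly triangular, hence nilpotent: C² = 0, so C⁴ = 0.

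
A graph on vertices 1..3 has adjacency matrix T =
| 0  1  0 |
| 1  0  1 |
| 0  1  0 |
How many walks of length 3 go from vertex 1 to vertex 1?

The number of length-3 walks from vertex 1 to vertex 1 is entry (1,1) of T^3, where T is the adjacency matrix.
T^2 = [[1, 0, 1], [0, 2, 0], [1, 0, 1]]
T^3 = [[0, 2, 0], [2, 0, 2], [0, 2, 0]]

0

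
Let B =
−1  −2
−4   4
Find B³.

B² = [[9, −6], [−12, 24]]
B³ = [[15, −42], [−84, 120]]

[[15, −42], [−84, 120]]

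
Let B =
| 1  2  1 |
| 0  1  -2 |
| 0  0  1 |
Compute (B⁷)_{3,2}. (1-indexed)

B = I + N where N = [[0, 2, 1], [0, 0, -2], [0, 0, 0]] is strictly upper-triangular, so N³ = 0.
(I + N)⁷ = I + 7·N + 21·N² = [[1, 14, -77], [0, 1, -14], [0, 0, 1]].

0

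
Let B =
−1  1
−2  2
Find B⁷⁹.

B² = B (a projection; rank 1, trace 1), so B⁷⁹ = B.

[[−1, 1], [−2, 2]]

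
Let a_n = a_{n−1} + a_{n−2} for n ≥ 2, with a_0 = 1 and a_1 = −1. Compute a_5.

−2

With companion matrix M = [[1, 1], [1, 0]], [a_n, a_{n−1}]ᵀ = M·[a_{n−1}, a_{n−2}]ᵀ, so [a_5, a_4]ᵀ = M^4·[a_1, a_0]ᵀ.
M^4 = [[5, 3], [3, 2]], giving [a_5, a_4]ᵀ = [[−2], [−1]].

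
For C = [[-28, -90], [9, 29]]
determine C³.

[[-82, -270], [27, 89]]

tr C = 1 and det C = -2, so the characteristic polynomial is λ² − (1)λ + (-2) with roots 2 and -1.
Eigenvectors give P = [[-3, -10], [1, 3]] with P⁻¹ = [[3, 10], [-1, -3]], and C = P·diag(2, -1)·P⁻¹.
Then C³ = P·diag(8, -1)·P⁻¹ = [[-24, 10], [8, -3]] · [[3, 10], [-1, -3]] = [[-82, -270], [27, 89]].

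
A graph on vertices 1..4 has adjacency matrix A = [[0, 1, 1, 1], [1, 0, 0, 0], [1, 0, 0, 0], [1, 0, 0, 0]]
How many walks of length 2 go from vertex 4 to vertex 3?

1

The number of length-2 walks from vertex 4 to vertex 3 is entry (4,3) of A^2, where A is the adjacency matrix.
A^2 = [[3, 0, 0, 0], [0, 1, 1, 1], [0, 1, 1, 1], [0, 1, 1, 1]]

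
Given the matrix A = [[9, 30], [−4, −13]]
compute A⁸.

tr A = −4 and det A = 3, so the characteristic polynomial is λ² − (−4)λ + (3) with roots −1 and −3.
Eigenvectors give P = [[−3, −5], [1, 2]] with P⁻¹ = [[−2, −5], [1, 3]], and A = P·diag(−1, −3)·P⁻¹.
Then A⁸ = P·diag(1, 6561)·P⁻¹ = [[−3, −32805], [1, 13122]] · [[−2, −5], [1, 3]] = [[−32799, −98400], [13120, 39361]].

[[−32799, −98400], [13120, 39361]]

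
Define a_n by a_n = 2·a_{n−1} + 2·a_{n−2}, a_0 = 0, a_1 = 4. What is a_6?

480

With companion matrix T = [[2, 2], [1, 0]], [a_n, a_{n−1}]ᵀ = T·[a_{n−1}, a_{n−2}]ᵀ, so [a_6, a_5]ᵀ = T⁵·[a_1, a_0]ᵀ.
T⁵ = [[120, 88], [44, 32]], giving [a_6, a_5]ᵀ = [[480], [176]].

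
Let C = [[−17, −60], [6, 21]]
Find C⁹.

[[−177137, −590460], [59046, 196821]]

tr C = 4 and det C = 3, so the characteristic polynomial is λ² − (4)λ + (3) with roots 3 and 1.
Eigenvectors give P = [[−3, 10], [1, −3]] with P⁻¹ = [[3, 10], [1, 3]], and C = P·diag(3, 1)·P⁻¹.
Then C⁹ = P·diag(19683, 1)·P⁻¹ = [[−59049, 10], [19683, −3]] · [[3, 10], [1, 3]] = [[−177137, −590460], [59046, 196821]].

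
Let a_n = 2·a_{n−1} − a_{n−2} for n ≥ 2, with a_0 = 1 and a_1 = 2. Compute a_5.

With companion matrix Q = [[2, −1], [1, 0]], [a_n, a_{n−1}]ᵀ = Q·[a_{n−1}, a_{n−2}]ᵀ, so [a_5, a_4]ᵀ = Q⁴·[a_1, a_0]ᵀ.
Q⁴ = [[5, −4], [4, −3]], giving [a_5, a_4]ᵀ = [[6], [5]].

6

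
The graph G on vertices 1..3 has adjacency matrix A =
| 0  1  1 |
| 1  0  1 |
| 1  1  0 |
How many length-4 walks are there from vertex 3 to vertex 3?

The number of length-4 walks from vertex 3 to vertex 3 is entry (3,3) of A⁴, where A is the adjacency matrix.
A² = [[2, 1, 1], [1, 2, 1], [1, 1, 2]]
A³ = [[2, 3, 3], [3, 2, 3], [3, 3, 2]]
A⁴ = [[6, 5, 5], [5, 6, 5], [5, 5, 6]]

6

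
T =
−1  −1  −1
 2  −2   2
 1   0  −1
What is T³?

T² = [[−2, 3, 0], [−4, 2, −8], [−2, −1, 0]]
T³ = [[8, −4, 8], [0, 0, 16], [0, 4, 0]]

[[8, −4, 8], [0, 0, 16], [0, 4, 0]]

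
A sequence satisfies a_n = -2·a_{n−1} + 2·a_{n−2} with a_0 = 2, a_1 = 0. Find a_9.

-3584

With companion matrix M = [[-2, 2], [1, 0]], [a_n, a_{n−1}]ᵀ = M·[a_{n−1}, a_{n−2}]ᵀ, so [a_9, a_8]ᵀ = M⁸·[a_1, a_0]ᵀ.
M⁸ = [[2448, -1792], [-896, 656]], giving [a_9, a_8]ᵀ = [[-3584], [1312]].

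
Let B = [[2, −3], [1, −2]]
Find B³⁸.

[[1, 0], [0, 1]]

B² = I (check: tr B = 0 and det B = −1), so B³⁸ = I since 38 is even.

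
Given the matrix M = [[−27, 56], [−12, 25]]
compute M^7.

[[−15315, 30632], [−6564, 13129]]

tr M = −2 and det M = −3, so the characteristic polynomial is λ² − (−2)λ + (−3) with roots 1 and −3.
Eigenvectors give P = [[−2, 7], [−1, 3]] with P⁻¹ = [[3, −7], [1, −2]], and M = P·diag(1, −3)·P⁻¹.
Then M^7 = P·diag(1, −2187)·P⁻¹ = [[−2, −15309], [−1, −6561]] · [[3, −7], [1, −2]] = [[−15315, 30632], [−6564, 13129]].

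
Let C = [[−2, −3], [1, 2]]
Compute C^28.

C² = I (check: tr C = 0 and det C = −1), so C^28 = I since 28 is even.

[[1, 0], [0, 1]]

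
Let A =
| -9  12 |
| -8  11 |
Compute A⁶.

[[-1455, 2184], [-1456, 2185]]

tr A = 2 and det A = -3, so the characteristic polynomial is λ² − (2)λ + (-3) with roots -1 and 3.
Eigenvectors give P = [[-3, 1], [-2, 1]] with P⁻¹ = [[-1, 1], [-2, 3]], and A = P·diag(-1, 3)·P⁻¹.
Then A⁶ = P·diag(1, 729)·P⁻¹ = [[-3, 729], [-2, 729]] · [[-1, 1], [-2, 3]] = [[-1455, 2184], [-1456, 2185]].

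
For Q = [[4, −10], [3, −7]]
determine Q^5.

tr Q = −3 and det Q = 2, so the characteristic polynomial is λ² − (−3)λ + (2) with roots −1 and −2.
Eigenvectors give P = [[−2, 5], [−1, 3]] with P⁻¹ = [[−3, 5], [−1, 2]], and Q = P·diag(−1, −2)·P⁻¹.
Then Q^5 = P·diag(−1, −32)·P⁻¹ = [[2, −160], [1, −96]] · [[−3, 5], [−1, 2]] = [[154, −310], [93, −187]].

[[154, −310], [93, −187]]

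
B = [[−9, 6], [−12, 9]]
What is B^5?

tr B = 0 and det B = −9, so the characteristic polynomial is λ² − (0)λ + (−9) with roots 3 and −3.
Eigenvectors give P = [[1, −1], [2, −1]] with P⁻¹ = [[−1, 1], [−2, 1]], and B = P·diag(3, −3)·P⁻¹.
Then B^5 = P·diag(243, −243)·P⁻¹ = [[243, 243], [486, 243]] · [[−1, 1], [−2, 1]] = [[−729, 486], [−972, 729]].

[[−729, 486], [−972, 729]]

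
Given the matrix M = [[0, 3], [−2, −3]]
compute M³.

M² = [[−6, −9], [6, 3]]
M³ = [[18, 9], [−6, 9]]

[[18, 9], [−6, 9]]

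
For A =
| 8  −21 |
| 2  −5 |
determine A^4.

[[106, −315], [30, −89]]

tr A = 3 and det A = 2, so the characteristic polynomial is λ² − (3)λ + (2) with roots 2 and 1.
Eigenvectors give P = [[−7, 3], [−2, 1]] with P⁻¹ = [[−1, 3], [−2, 7]], and A = P·diag(2, 1)·P⁻¹.
Then A^4 = P·diag(16, 1)·P⁻¹ = [[−112, 3], [−32, 1]] · [[−1, 3], [−2, 7]] = [[106, −315], [30, −89]].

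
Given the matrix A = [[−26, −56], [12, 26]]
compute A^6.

tr A = 0 and det A = −4, so the characteristic polynomial is λ² − (0)λ + (−4) with roots 2 and −2.
Eigenvectors give P = [[2, −7], [−1, 3]] with P⁻¹ = [[−3, −7], [−1, −2]], and A = P·diag(2, −2)·P⁻¹.
Then A^6 = P·diag(64, 64)·P⁻¹ = [[128, −448], [−64, 192]] · [[−3, −7], [−1, −2]] = [[64, 0], [0, 64]].

[[64, 0], [0, 64]]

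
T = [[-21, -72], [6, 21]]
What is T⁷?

[[-15309, -52488], [4374, 15309]]

tr T = 0 and det T = -9, so the characteristic polynomial is λ² − (0)λ + (-9) with roots 3 and -3.
Eigenvectors give P = [[-3, 4], [1, -1]] with P⁻¹ = [[1, 4], [1, 3]], and T = P·diag(3, -3)·P⁻¹.
Then T⁷ = P·diag(2187, -2187)·P⁻¹ = [[-6561, -8748], [2187, 2187]] · [[1, 4], [1, 3]] = [[-15309, -52488], [4374, 15309]].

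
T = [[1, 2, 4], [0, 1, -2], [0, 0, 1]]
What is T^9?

T = I + N where N = [[0, 2, 4], [0, 0, -2], [0, 0, 0]] is strictly upper-triangular, so N^3 = 0.
(I + N)^9 = I + 9·N + 36·N^2 = [[1, 18, -108], [0, 1, -18], [0, 0, 1]].

[[1, 18, -108], [0, 1, -18], [0, 0, 1]]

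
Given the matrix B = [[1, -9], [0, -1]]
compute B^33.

B² = I (check: tr B = 0 and det B = -1), so B^33 = B since 33 is odd.

[[1, -9], [0, -1]]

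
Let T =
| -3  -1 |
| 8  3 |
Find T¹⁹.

T² = I (check: tr T = 0 and det T = -1), so T¹⁹ = T since 19 is odd.

[[-3, -1], [8, 3]]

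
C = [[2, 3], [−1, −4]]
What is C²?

[[1, −6], [2, 13]]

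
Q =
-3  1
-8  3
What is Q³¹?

[[-3, 1], [-8, 3]]

Q² = I (check: tr Q = 0 and det Q = -1), so Q³¹ = Q since 31 is odd.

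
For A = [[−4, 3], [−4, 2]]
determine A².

[[4, −6], [8, −8]]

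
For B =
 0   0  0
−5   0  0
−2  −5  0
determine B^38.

B is strictly triangular, hence nilpotent: B^3 = 0, so B^38 = 0.

[[0, 0, 0], [0, 0, 0], [0, 0, 0]]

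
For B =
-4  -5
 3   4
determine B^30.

[[1, 0], [0, 1]]

B² = I (check: tr B = 0 and det B = -1), so B^30 = I since 30 is even.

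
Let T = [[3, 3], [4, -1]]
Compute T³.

[[87, 57], [76, 11]]

T² = [[21, 6], [8, 13]]
T³ = [[87, 57], [76, 11]]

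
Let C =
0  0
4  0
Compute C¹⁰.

[[0, 0], [0, 0]]

C is strictly triangular, hence nilpotent: C² = 0, so C¹⁰ = 0.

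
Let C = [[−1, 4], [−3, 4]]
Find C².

[[−11, 12], [−9, 4]]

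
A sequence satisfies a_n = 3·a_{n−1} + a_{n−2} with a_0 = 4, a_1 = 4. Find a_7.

6196

With companion matrix M = [[3, 1], [1, 0]], [a_n, a_{n−1}]ᵀ = M·[a_{n−1}, a_{n−2}]ᵀ, so [a_7, a_6]ᵀ = M⁶·[a_1, a_0]ᵀ.
M⁶ = [[1189, 360], [360, 109]], giving [a_7, a_6]ᵀ = [[6196], [1876]].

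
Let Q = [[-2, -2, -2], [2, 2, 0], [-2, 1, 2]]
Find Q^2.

[[4, -2, 0], [0, 0, -4], [2, 8, 8]]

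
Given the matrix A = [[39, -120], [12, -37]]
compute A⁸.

[[65601, -196800], [19680, -59039]]

tr A = 2 and det A = -3, so the characteristic polynomial is λ² − (2)λ + (-3) with roots -1 and 3.
Eigenvectors give P = [[3, 10], [1, 3]] with P⁻¹ = [[-3, 10], [1, -3]], and A = P·diag(-1, 3)·P⁻¹.
Then A⁸ = P·diag(1, 6561)·P⁻¹ = [[3, 65610], [1, 19683]] · [[-3, 10], [1, -3]] = [[65601, -196800], [19680, -59039]].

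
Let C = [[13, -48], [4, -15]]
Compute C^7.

[[6565, -26256], [2188, -8751]]

tr C = -2 and det C = -3, so the characteristic polynomial is λ² − (-2)λ + (-3) with roots 1 and -3.
Eigenvectors give P = [[4, -3], [1, -1]] with P⁻¹ = [[1, -3], [1, -4]], and C = P·diag(1, -3)·P⁻¹.
Then C^7 = P·diag(1, -2187)·P⁻¹ = [[4, 6561], [1, 2187]] · [[1, -3], [1, -4]] = [[6565, -26256], [2188, -8751]].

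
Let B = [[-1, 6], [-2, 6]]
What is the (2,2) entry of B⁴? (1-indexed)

tr B = 5 and det B = 6, so the characteristic polynomial is λ² − (5)λ + (6) with roots 3 and 2.
Eigenvectors give P = [[-3, 2], [-2, 1]] with P⁻¹ = [[1, -2], [2, -3]], and B = P·diag(3, 2)·P⁻¹.
Then B⁴ = P·diag(81, 16)·P⁻¹ = [[-243, 32], [-162, 16]] · [[1, -2], [2, -3]] = [[-179, 390], [-130, 276]].

276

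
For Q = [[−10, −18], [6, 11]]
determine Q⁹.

[[−1540, −3078], [1026, 2051]]

tr Q = 1 and det Q = −2, so the characteristic polynomial is λ² − (1)λ + (−2) with roots 2 and −1.
Eigenvectors give P = [[3, −2], [−2, 1]] with P⁻¹ = [[−1, −2], [−2, −3]], and Q = P·diag(2, −1)·P⁻¹.
Then Q⁹ = P·diag(512, −1)·P⁻¹ = [[1536, 2], [−1024, −1]] · [[−1, −2], [−2, −3]] = [[−1540, −3078], [1026, 2051]].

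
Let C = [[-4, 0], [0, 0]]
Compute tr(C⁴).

256

C² = [[16, 0], [0, 0]]
C³ = [[-64, 0], [0, 0]]
C⁴ = [[256, 0], [0, 0]]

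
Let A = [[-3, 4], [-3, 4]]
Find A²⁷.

A² = A (a projection; rank 1, trace 1), so A²⁷ = A.

[[-3, 4], [-3, 4]]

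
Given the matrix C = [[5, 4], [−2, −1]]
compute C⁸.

tr C = 4 and det C = 3, so the characteristic polynomial is λ² − (4)λ + (3) with roots 3 and 1.
Eigenvectors give P = [[2, −1], [−1, 1]] with P⁻¹ = [[1, 1], [1, 2]], and C = P·diag(3, 1)·P⁻¹.
Then C⁸ = P·diag(6561, 1)·P⁻¹ = [[13122, −1], [−6561, 1]] · [[1, 1], [1, 2]] = [[13121, 13120], [−6560, −6559]].

[[13121, 13120], [−6560, −6559]]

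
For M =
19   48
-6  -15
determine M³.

[[235, 624], [-78, -207]]

tr M = 4 and det M = 3, so the characteristic polynomial is λ² − (4)λ + (3) with roots 3 and 1.
Eigenvectors give P = [[-3, -8], [1, 3]] with P⁻¹ = [[-3, -8], [1, 3]], and M = P·diag(3, 1)·P⁻¹.
Then M³ = P·diag(27, 1)·P⁻¹ = [[-81, -8], [27, 3]] · [[-3, -8], [1, 3]] = [[235, 624], [-78, -207]].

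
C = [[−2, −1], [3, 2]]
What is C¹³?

[[−2, −1], [3, 2]]

C² = I (check: tr C = 0 and det C = −1), so C¹³ = C since 13 is odd.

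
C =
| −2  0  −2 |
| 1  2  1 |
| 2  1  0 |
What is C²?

[[0, −2, 4], [2, 5, 0], [−3, 2, −3]]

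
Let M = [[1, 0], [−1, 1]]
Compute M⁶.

M = I + N where N = [[0, 0], [−1, 0]] is strictly lower-triangular, so N² = 0.
(I + N)⁶ = I + 6·N = [[1, 0], [−6, 1]].

[[1, 0], [−6, 1]]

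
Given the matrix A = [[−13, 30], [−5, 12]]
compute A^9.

tr A = −1 and det A = −6, so the characteristic polynomial is λ² − (−1)λ + (−6) with roots 2 and −3.
Eigenvectors give P = [[−2, 3], [−1, 1]] with P⁻¹ = [[1, −3], [1, −2]], and A = P·diag(2, −3)·P⁻¹.
Then A^9 = P·diag(512, −19683)·P⁻¹ = [[−1024, −59049], [−512, −19683]] · [[1, −3], [1, −2]] = [[−60073, 121170], [−20195, 40902]].

[[−60073, 121170], [−20195, 40902]]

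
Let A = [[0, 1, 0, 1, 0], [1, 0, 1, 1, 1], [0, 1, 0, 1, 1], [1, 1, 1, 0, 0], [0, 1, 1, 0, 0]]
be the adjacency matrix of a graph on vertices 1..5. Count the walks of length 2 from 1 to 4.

The number of length-2 walks from vertex 1 to vertex 4 is entry (1,4) of A², where A is the adjacency matrix.
A² = [[2, 1, 2, 1, 1], [1, 4, 2, 2, 1], [2, 2, 3, 1, 1], [1, 2, 1, 3, 2], [1, 1, 1, 2, 2]]

1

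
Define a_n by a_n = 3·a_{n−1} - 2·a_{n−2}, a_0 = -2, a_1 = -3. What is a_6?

-65

With companion matrix M = [[3, -2], [1, 0]], [a_n, a_{n−1}]ᵀ = M·[a_{n−1}, a_{n−2}]ᵀ, so [a_6, a_5]ᵀ = M⁵·[a_1, a_0]ᵀ.
M⁵ = [[63, -62], [31, -30]], giving [a_6, a_5]ᵀ = [[-65], [-33]].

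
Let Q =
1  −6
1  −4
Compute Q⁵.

tr Q = −3 and det Q = 2, so the characteristic polynomial is λ² − (−3)λ + (2) with roots −1 and −2.
Eigenvectors give P = [[3, 2], [1, 1]] with P⁻¹ = [[1, −2], [−1, 3]], and Q = P·diag(−1, −2)·P⁻¹.
Then Q⁵ = P·diag(−1, −32)·P⁻¹ = [[−3, −64], [−1, −32]] · [[1, −2], [−1, 3]] = [[61, −186], [31, −94]].

[[61, −186], [31, −94]]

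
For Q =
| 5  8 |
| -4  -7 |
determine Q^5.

[[245, 488], [-244, -487]]

tr Q = -2 and det Q = -3, so the characteristic polynomial is λ² − (-2)λ + (-3) with roots 1 and -3.
Eigenvectors give P = [[-2, 1], [1, -1]] with P⁻¹ = [[-1, -1], [-1, -2]], and Q = P·diag(1, -3)·P⁻¹.
Then Q^5 = P·diag(1, -243)·P⁻¹ = [[-2, -243], [1, 243]] · [[-1, -1], [-1, -2]] = [[245, 488], [-244, -487]].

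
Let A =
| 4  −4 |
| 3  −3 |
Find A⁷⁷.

[[4, −4], [3, −3]]

A² = A (a projection; rank 1, trace 1), so A⁷⁷ = A.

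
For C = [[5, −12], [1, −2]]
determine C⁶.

tr C = 3 and det C = 2, so the characteristic polynomial is λ² − (3)λ + (2) with roots 1 and 2.
Eigenvectors give P = [[3, 4], [1, 1]] with P⁻¹ = [[−1, 4], [1, −3]], and C = P·diag(1, 2)·P⁻¹.
Then C⁶ = P·diag(1, 64)·P⁻¹ = [[3, 256], [1, 64]] · [[−1, 4], [1, −3]] = [[253, −756], [63, −188]].

[[253, −756], [63, −188]]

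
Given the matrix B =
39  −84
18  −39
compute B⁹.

tr B = 0 and det B = −9, so the characteristic polynomial is λ² − (0)λ + (−9) with roots 3 and −3.
Eigenvectors give P = [[−7, 2], [−3, 1]] with P⁻¹ = [[−1, 2], [−3, 7]], and B = P·diag(3, −3)·P⁻¹.
Then B⁹ = P·diag(19683, −19683)·P⁻¹ = [[−137781, −39366], [−59049, −19683]] · [[−1, 2], [−3, 7]] = [[255879, −551124], [118098, −255879]].

[[255879, −551124], [118098, −255879]]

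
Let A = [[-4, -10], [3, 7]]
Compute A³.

[[-34, -70], [21, 43]]

tr A = 3 and det A = 2, so the characteristic polynomial is λ² − (3)λ + (2) with roots 2 and 1.
Eigenvectors give P = [[-5, -2], [3, 1]] with P⁻¹ = [[1, 2], [-3, -5]], and A = P·diag(2, 1)·P⁻¹.
Then A³ = P·diag(8, 1)·P⁻¹ = [[-40, -2], [24, 1]] · [[1, 2], [-3, -5]] = [[-34, -70], [21, 43]].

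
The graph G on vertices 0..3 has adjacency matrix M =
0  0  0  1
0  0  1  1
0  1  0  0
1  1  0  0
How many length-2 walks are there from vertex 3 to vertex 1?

The number of length-2 walks from vertex 3 to vertex 1 is entry (3,1) of M^2, where M is the adjacency matrix.
M^2 = [[1, 1, 0, 0], [1, 2, 0, 0], [0, 0, 1, 1], [0, 0, 1, 2]]

0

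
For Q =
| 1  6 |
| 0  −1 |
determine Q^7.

Q² = I (check: tr Q = 0 and det Q = −1), so Q^7 = Q since 7 is odd.

[[1, 6], [0, −1]]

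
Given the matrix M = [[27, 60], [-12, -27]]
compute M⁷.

tr M = 0 and det M = -9, so the characteristic polynomial is λ² − (0)λ + (-9) with roots 3 and -3.
Eigenvectors give P = [[5, -2], [-2, 1]] with P⁻¹ = [[1, 2], [2, 5]], and M = P·diag(3, -3)·P⁻¹.
Then M⁷ = P·diag(2187, -2187)·P⁻¹ = [[10935, 4374], [-4374, -2187]] · [[1, 2], [2, 5]] = [[19683, 43740], [-8748, -19683]].

[[19683, 43740], [-8748, -19683]]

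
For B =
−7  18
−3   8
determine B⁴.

[[−29, 90], [−15, 46]]

tr B = 1 and det B = −2, so the characteristic polynomial is λ² − (1)λ + (−2) with roots −1 and 2.
Eigenvectors give P = [[3, 2], [1, 1]] with P⁻¹ = [[1, −2], [−1, 3]], and B = P·diag(−1, 2)·P⁻¹.
Then B⁴ = P·diag(1, 16)·P⁻¹ = [[3, 32], [1, 16]] · [[1, −2], [−1, 3]] = [[−29, 90], [−15, 46]].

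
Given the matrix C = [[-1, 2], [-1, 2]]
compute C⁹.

C² = C (a projection; rank 1, trace 1), so C⁹ = C.

[[-1, 2], [-1, 2]]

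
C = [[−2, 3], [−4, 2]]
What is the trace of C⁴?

C² = [[−8, 0], [0, −8]]
C³ = [[16, −24], [32, −16]]
C⁴ = [[64, 0], [0, 64]]

128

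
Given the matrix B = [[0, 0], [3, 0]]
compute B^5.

B is strictly triangular, hence nilpotent: B^2 = 0, so B^5 = 0.

[[0, 0], [0, 0]]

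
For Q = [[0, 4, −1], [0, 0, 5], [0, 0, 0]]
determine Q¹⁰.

Q is strictly triangular, hence nilpotent: Q³ = 0, so Q¹⁰ = 0.

[[0, 0, 0], [0, 0, 0], [0, 0, 0]]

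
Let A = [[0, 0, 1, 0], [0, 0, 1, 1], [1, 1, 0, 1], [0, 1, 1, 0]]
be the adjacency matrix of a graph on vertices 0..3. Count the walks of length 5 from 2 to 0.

The number of length-5 walks from vertex 2 to vertex 0 is entry (2,0) of A^5, where A is the adjacency matrix.
A^2 = [[1, 1, 0, 1], [1, 2, 1, 1], [0, 1, 3, 1], [1, 1, 1, 2]]
A^3 = [[0, 1, 3, 1], [1, 2, 4, 3], [3, 4, 2, 4], [1, 3, 4, 2]]
A^4 = [[3, 4, 2, 4], [4, 7, 6, 6], [2, 6, 11, 6], [4, 6, 6, 7]]
A^5 = [[2, 6, 11, 6], [6, 12, 17, 13], [11, 17, 14, 17], [6, 13, 17, 12]]

11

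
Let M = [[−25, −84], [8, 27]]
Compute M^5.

tr M = 2 and det M = −3, so the characteristic polynomial is λ² − (2)λ + (−3) with roots 3 and −1.
Eigenvectors give P = [[−3, 7], [1, −2]] with P⁻¹ = [[2, 7], [1, 3]], and M = P·diag(3, −1)·P⁻¹.
Then M^5 = P·diag(243, −1)·P⁻¹ = [[−729, −7], [243, 2]] · [[2, 7], [1, 3]] = [[−1465, −5124], [488, 1707]].

[[−1465, −5124], [488, 1707]]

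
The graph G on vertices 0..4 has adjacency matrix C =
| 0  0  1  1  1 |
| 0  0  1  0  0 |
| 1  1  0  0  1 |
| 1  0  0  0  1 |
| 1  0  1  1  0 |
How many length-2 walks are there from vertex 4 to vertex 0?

2

The number of length-2 walks from vertex 4 to vertex 0 is entry (4,0) of C², where C is the adjacency matrix.
C² = [[3, 1, 1, 1, 2], [1, 1, 0, 0, 1], [1, 0, 3, 2, 1], [1, 0, 2, 2, 1], [2, 1, 1, 1, 3]]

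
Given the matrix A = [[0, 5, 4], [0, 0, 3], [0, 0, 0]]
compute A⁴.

[[0, 0, 0], [0, 0, 0], [0, 0, 0]]

A is strictly triangular, hence nilpotent: A³ = 0, so A⁴ = 0.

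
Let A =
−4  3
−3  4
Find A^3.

A^2 = [[7, 0], [0, 7]]
A^3 = [[−28, 21], [−21, 28]]

[[−28, 21], [−21, 28]]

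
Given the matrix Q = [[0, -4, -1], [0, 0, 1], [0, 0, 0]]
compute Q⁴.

Q is strictly triangular, hence nilpotent: Q³ = 0, so Q⁴ = 0.

[[0, 0, 0], [0, 0, 0], [0, 0, 0]]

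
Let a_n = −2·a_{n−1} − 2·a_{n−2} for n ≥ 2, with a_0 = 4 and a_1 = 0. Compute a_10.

With companion matrix Q = [[−2, −2], [1, 0]], [a_n, a_{n−1}]ᵀ = Q·[a_{n−1}, a_{n−2}]ᵀ, so [a_10, a_9]ᵀ = Q⁹·[a_1, a_0]ᵀ.
Q⁹ = [[−32, −32], [16, 0]], giving [a_10, a_9]ᵀ = [[−128], [0]].

−128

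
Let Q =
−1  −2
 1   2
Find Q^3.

[[−1, −2], [1, 2]]

Q² = Q (a projection; rank 1, trace 1), so Q^3 = Q.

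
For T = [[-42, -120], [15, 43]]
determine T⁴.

tr T = 1 and det T = -6, so the characteristic polynomial is λ² − (1)λ + (-6) with roots 3 and -2.
Eigenvectors give P = [[-8, 3], [3, -1]] with P⁻¹ = [[1, 3], [3, 8]], and T = P·diag(3, -2)·P⁻¹.
Then T⁴ = P·diag(81, 16)·P⁻¹ = [[-648, 48], [243, -16]] · [[1, 3], [3, 8]] = [[-504, -1560], [195, 601]].

[[-504, -1560], [195, 601]]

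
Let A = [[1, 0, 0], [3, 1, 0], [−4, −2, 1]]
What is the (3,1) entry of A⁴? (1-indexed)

−52

A = I + N where N = [[0, 0, 0], [3, 0, 0], [−4, −2, 0]] is strictly lower-triangular, so N³ = 0.
(I + N)⁴ = I + 4·N + 6·N² = [[1, 0, 0], [12, 1, 0], [−52, −8, 1]].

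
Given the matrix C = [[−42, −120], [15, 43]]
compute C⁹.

tr C = 1 and det C = −6, so the characteristic polynomial is λ² − (1)λ + (−6) with roots −2 and 3.
Eigenvectors give P = [[3, −8], [−1, 3]] with P⁻¹ = [[3, 8], [1, 3]], and C = P·diag(−2, 3)·P⁻¹.
Then C⁹ = P·diag(−512, 19683)·P⁻¹ = [[−1536, −157464], [512, 59049]] · [[3, 8], [1, 3]] = [[−162072, −484680], [60585, 181243]].

[[−162072, −484680], [60585, 181243]]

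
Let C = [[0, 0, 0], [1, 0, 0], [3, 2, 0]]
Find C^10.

[[0, 0, 0], [0, 0, 0], [0, 0, 0]]

C is strictly triangular, hence nilpotent: C^3 = 0, so C^10 = 0.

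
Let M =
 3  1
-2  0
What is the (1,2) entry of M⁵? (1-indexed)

31

tr M = 3 and det M = 2, so the characteristic polynomial is λ² − (3)λ + (2) with roots 2 and 1.
Eigenvectors give P = [[-1, -1], [1, 2]] with P⁻¹ = [[-2, -1], [1, 1]], and M = P·diag(2, 1)·P⁻¹.
Then M⁵ = P·diag(32, 1)·P⁻¹ = [[-32, -1], [32, 2]] · [[-2, -1], [1, 1]] = [[63, 31], [-62, -30]].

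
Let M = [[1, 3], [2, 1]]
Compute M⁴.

M² = [[7, 6], [4, 7]]
M³ = [[19, 27], [18, 19]]
M⁴ = [[73, 84], [56, 73]]

[[73, 84], [56, 73]]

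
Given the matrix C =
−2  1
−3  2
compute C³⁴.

C² = I (check: tr C = 0 and det C = −1), so C³⁴ = I since 34 is even.

[[1, 0], [0, 1]]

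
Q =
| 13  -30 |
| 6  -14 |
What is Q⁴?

tr Q = -1 and det Q = -2, so the characteristic polynomial is λ² − (-1)λ + (-2) with roots -2 and 1.
Eigenvectors give P = [[2, 5], [1, 2]] with P⁻¹ = [[-2, 5], [1, -2]], and Q = P·diag(-2, 1)·P⁻¹.
Then Q⁴ = P·diag(16, 1)·P⁻¹ = [[32, 5], [16, 2]] · [[-2, 5], [1, -2]] = [[-59, 150], [-30, 76]].

[[-59, 150], [-30, 76]]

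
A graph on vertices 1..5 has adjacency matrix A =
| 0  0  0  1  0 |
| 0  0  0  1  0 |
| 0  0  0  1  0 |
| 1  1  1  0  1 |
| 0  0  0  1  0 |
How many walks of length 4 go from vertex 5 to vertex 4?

The number of length-4 walks from vertex 5 to vertex 4 is entry (5,4) of A⁴, where A is the adjacency matrix.
A² = [[1, 1, 1, 0, 1], [1, 1, 1, 0, 1], [1, 1, 1, 0, 1], [0, 0, 0, 4, 0], [1, 1, 1, 0, 1]]
A³ = [[0, 0, 0, 4, 0], [0, 0, 0, 4, 0], [0, 0, 0, 4, 0], [4, 4, 4, 0, 4], [0, 0, 0, 4, 0]]
A⁴ = [[4, 4, 4, 0, 4], [4, 4, 4, 0, 4], [4, 4, 4, 0, 4], [0, 0, 0, 16, 0], [4, 4, 4, 0, 4]]

0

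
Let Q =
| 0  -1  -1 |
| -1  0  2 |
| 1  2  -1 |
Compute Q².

[[0, -2, -1], [2, 5, -1], [-3, -3, 4]]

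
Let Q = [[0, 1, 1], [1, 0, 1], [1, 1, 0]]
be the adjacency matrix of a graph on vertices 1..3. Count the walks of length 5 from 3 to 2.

11

The number of length-5 walks from vertex 3 to vertex 2 is entry (3,2) of Q⁵, where Q is the adjacency matrix.
Q² = [[2, 1, 1], [1, 2, 1], [1, 1, 2]]
Q³ = [[2, 3, 3], [3, 2, 3], [3, 3, 2]]
Q⁴ = [[6, 5, 5], [5, 6, 5], [5, 5, 6]]
Q⁵ = [[10, 11, 11], [11, 10, 11], [11, 11, 10]]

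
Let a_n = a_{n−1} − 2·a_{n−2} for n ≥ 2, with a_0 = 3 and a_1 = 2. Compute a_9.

−16

With companion matrix B = [[1, −2], [1, 0]], [a_n, a_{n−1}]ᵀ = B·[a_{n−1}, a_{n−2}]ᵀ, so [a_9, a_8]ᵀ = B⁸·[a_1, a_0]ᵀ.
B⁸ = [[−17, 6], [−3, −14]], giving [a_9, a_8]ᵀ = [[−16], [−48]].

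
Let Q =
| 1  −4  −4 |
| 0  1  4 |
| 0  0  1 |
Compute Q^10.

Q = I + N where N = [[0, −4, −4], [0, 0, 4], [0, 0, 0]] is strictly upper-triangular, so N^3 = 0.
(I + N)^10 = I + 10·N + 45·N^2 = [[1, −40, −760], [0, 1, 40], [0, 0, 1]].

[[1, −40, −760], [0, 1, 40], [0, 0, 1]]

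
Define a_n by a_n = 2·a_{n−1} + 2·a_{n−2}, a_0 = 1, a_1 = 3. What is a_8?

With companion matrix M = [[2, 2], [1, 0]], [a_n, a_{n−1}]ᵀ = M·[a_{n−1}, a_{n−2}]ᵀ, so [a_8, a_7]ᵀ = M⁷·[a_1, a_0]ᵀ.
M⁷ = [[896, 656], [328, 240]], giving [a_8, a_7]ᵀ = [[3344], [1224]].

3344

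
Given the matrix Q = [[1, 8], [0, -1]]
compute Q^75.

Q² = I (check: tr Q = 0 and det Q = -1), so Q^75 = Q since 75 is odd.

[[1, 8], [0, -1]]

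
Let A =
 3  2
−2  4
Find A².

[[5, 14], [−14, 12]]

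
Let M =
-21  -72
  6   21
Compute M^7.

tr M = 0 and det M = -9, so the characteristic polynomial is λ² − (0)λ + (-9) with roots -3 and 3.
Eigenvectors give P = [[4, -3], [-1, 1]] with P⁻¹ = [[1, 3], [1, 4]], and M = P·diag(-3, 3)·P⁻¹.
Then M^7 = P·diag(-2187, 2187)·P⁻¹ = [[-8748, -6561], [2187, 2187]] · [[1, 3], [1, 4]] = [[-15309, -52488], [4374, 15309]].

[[-15309, -52488], [4374, 15309]]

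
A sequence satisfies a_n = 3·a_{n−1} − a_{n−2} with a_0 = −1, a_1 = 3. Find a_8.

3338

With companion matrix M = [[3, −1], [1, 0]], [a_n, a_{n−1}]ᵀ = M·[a_{n−1}, a_{n−2}]ᵀ, so [a_8, a_7]ᵀ = M^7·[a_1, a_0]ᵀ.
M^7 = [[987, −377], [377, −144]], giving [a_8, a_7]ᵀ = [[3338], [1275]].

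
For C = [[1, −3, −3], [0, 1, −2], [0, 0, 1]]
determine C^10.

C = I + N where N = [[0, −3, −3], [0, 0, −2], [0, 0, 0]] is strictly upper-triangular, so N^3 = 0.
(I + N)^10 = I + 10·N + 45·N^2 = [[1, −30, 240], [0, 1, −20], [0, 0, 1]].

[[1, −30, 240], [0, 1, −20], [0, 0, 1]]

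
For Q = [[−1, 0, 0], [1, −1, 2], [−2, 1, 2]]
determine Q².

[[1, 0, 0], [−6, 3, 2], [−1, 1, 6]]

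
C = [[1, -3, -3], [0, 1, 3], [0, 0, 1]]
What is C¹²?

C = I + N where N = [[0, -3, -3], [0, 0, 3], [0, 0, 0]] is strictly upper-triangular, so N³ = 0.
(I + N)¹² = I + 12·N + 66·N² = [[1, -36, -630], [0, 1, 36], [0, 0, 1]].

[[1, -36, -630], [0, 1, 36], [0, 0, 1]]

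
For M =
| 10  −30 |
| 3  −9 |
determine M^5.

[[10, −30], [3, −9]]

M² = M (a projection; rank 1, trace 1), so M^5 = M.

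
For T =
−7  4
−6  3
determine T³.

[[−79, 52], [−78, 51]]

tr T = −4 and det T = 3, so the characteristic polynomial is λ² − (−4)λ + (3) with roots −1 and −3.
Eigenvectors give P = [[2, −1], [3, −1]] with P⁻¹ = [[−1, 1], [−3, 2]], and T = P·diag(−1, −3)·P⁻¹.
Then T³ = P·diag(−1, −27)·P⁻¹ = [[−2, 27], [−3, 27]] · [[−1, 1], [−3, 2]] = [[−79, 52], [−78, 51]].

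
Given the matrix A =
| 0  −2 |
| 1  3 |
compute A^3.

[[−6, −14], [7, 15]]

tr A = 3 and det A = 2, so the characteristic polynomial is λ² − (3)λ + (2) with roots 2 and 1.
Eigenvectors give P = [[−1, 2], [1, −1]] with P⁻¹ = [[1, 2], [1, 1]], and A = P·diag(2, 1)·P⁻¹.
Then A^3 = P·diag(8, 1)·P⁻¹ = [[−8, 2], [8, −1]] · [[1, 2], [1, 1]] = [[−6, −14], [7, 15]].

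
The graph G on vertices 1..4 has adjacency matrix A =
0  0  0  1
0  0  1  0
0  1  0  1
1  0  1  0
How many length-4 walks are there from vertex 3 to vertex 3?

The number of length-4 walks from vertex 3 to vertex 3 is entry (3,3) of A^4, where A is the adjacency matrix.
A^2 = [[1, 0, 1, 0], [0, 1, 0, 1], [1, 0, 2, 0], [0, 1, 0, 2]]
A^3 = [[0, 1, 0, 2], [1, 0, 2, 0], [0, 2, 0, 3], [2, 0, 3, 0]]
A^4 = [[2, 0, 3, 0], [0, 2, 0, 3], [3, 0, 5, 0], [0, 3, 0, 5]]

5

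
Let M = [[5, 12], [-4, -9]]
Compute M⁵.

[[725, 1452], [-484, -969]]

tr M = -4 and det M = 3, so the characteristic polynomial is λ² − (-4)λ + (3) with roots -1 and -3.
Eigenvectors give P = [[-2, -3], [1, 2]] with P⁻¹ = [[-2, -3], [1, 2]], and M = P·diag(-1, -3)·P⁻¹.
Then M⁵ = P·diag(-1, -243)·P⁻¹ = [[2, 729], [-1, -486]] · [[-2, -3], [1, 2]] = [[725, 1452], [-484, -969]].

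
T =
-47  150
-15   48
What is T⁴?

[[-569, 1950], [-195, 666]]

tr T = 1 and det T = -6, so the characteristic polynomial is λ² − (1)λ + (-6) with roots 3 and -2.
Eigenvectors give P = [[3, 10], [1, 3]] with P⁻¹ = [[-3, 10], [1, -3]], and T = P·diag(3, -2)·P⁻¹.
Then T⁴ = P·diag(81, 16)·P⁻¹ = [[243, 160], [81, 48]] · [[-3, 10], [1, -3]] = [[-569, 1950], [-195, 666]].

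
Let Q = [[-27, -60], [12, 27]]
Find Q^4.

[[81, 0], [0, 81]]

tr Q = 0 and det Q = -9, so the characteristic polynomial is λ² − (0)λ + (-9) with roots 3 and -3.
Eigenvectors give P = [[-2, 5], [1, -2]] with P⁻¹ = [[2, 5], [1, 2]], and Q = P·diag(3, -3)·P⁻¹.
Then Q^4 = P·diag(81, 81)·P⁻¹ = [[-162, 405], [81, -162]] · [[2, 5], [1, 2]] = [[81, 0], [0, 81]].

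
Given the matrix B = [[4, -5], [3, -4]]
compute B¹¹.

B² = I (check: tr B = 0 and det B = -1), so B¹¹ = B since 11 is odd.

[[4, -5], [3, -4]]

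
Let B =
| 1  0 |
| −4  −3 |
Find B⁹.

[[1, 0], [−19684, −19683]]

tr B = −2 and det B = −3, so the characteristic polynomial is λ² − (−2)λ + (−3) with roots 1 and −3.
Eigenvectors give P = [[1, 0], [−1, −1]] with P⁻¹ = [[1, 0], [−1, −1]], and B = P·diag(1, −3)·P⁻¹.
Then B⁹ = P·diag(1, −19683)·P⁻¹ = [[1, 0], [−1, 19683]] · [[1, 0], [−1, −1]] = [[1, 0], [−19684, −19683]].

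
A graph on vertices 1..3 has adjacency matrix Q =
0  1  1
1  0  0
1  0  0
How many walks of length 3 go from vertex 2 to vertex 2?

The number of length-3 walks from vertex 2 to vertex 2 is entry (2,2) of Q³, where Q is the adjacency matrix.
Q² = [[2, 0, 0], [0, 1, 1], [0, 1, 1]]
Q³ = [[0, 2, 2], [2, 0, 0], [2, 0, 0]]

0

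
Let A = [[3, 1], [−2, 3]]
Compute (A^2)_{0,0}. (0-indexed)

7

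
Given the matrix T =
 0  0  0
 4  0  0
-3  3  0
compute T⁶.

T is strictly triangular, hence nilpotent: T³ = 0, so T⁶ = 0.

[[0, 0, 0], [0, 0, 0], [0, 0, 0]]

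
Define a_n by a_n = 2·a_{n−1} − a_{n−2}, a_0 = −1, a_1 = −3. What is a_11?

−23

With companion matrix A = [[2, −1], [1, 0]], [a_n, a_{n−1}]ᵀ = A·[a_{n−1}, a_{n−2}]ᵀ, so [a_11, a_10]ᵀ = A^10·[a_1, a_0]ᵀ.
A^10 = [[11, −10], [10, −9]], giving [a_11, a_10]ᵀ = [[−23], [−21]].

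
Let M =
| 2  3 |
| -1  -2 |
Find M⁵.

M² = I (check: tr M = 0 and det M = -1), so M⁵ = M since 5 is odd.

[[2, 3], [-1, -2]]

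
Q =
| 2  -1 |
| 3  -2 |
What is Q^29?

Q² = I (check: tr Q = 0 and det Q = -1), so Q^29 = Q since 29 is odd.

[[2, -1], [3, -2]]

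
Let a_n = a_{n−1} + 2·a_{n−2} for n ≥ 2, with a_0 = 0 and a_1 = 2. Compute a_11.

With companion matrix C = [[1, 2], [1, 0]], [a_n, a_{n−1}]ᵀ = C·[a_{n−1}, a_{n−2}]ᵀ, so [a_11, a_10]ᵀ = C^10·[a_1, a_0]ᵀ.
C^10 = [[683, 682], [341, 342]], giving [a_11, a_10]ᵀ = [[1366], [682]].

1366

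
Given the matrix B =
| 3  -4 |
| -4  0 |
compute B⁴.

B² = [[25, -12], [-12, 16]]
B³ = [[123, -100], [-100, 48]]
B⁴ = [[769, -492], [-492, 400]]

[[769, -492], [-492, 400]]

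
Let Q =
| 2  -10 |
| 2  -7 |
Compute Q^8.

tr Q = -5 and det Q = 6, so the characteristic polynomial is λ² − (-5)λ + (6) with roots -2 and -3.
Eigenvectors give P = [[5, 2], [2, 1]] with P⁻¹ = [[1, -2], [-2, 5]], and Q = P·diag(-2, -3)·P⁻¹.
Then Q^8 = P·diag(256, 6561)·P⁻¹ = [[1280, 13122], [512, 6561]] · [[1, -2], [-2, 5]] = [[-24964, 63050], [-12610, 31781]].

[[-24964, 63050], [-12610, 31781]]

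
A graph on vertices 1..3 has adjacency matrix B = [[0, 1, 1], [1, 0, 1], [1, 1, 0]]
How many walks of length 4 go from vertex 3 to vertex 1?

The number of length-4 walks from vertex 3 to vertex 1 is entry (3,1) of B⁴, where B is the adjacency matrix.
B² = [[2, 1, 1], [1, 2, 1], [1, 1, 2]]
B³ = [[2, 3, 3], [3, 2, 3], [3, 3, 2]]
B⁴ = [[6, 5, 5], [5, 6, 5], [5, 5, 6]]

5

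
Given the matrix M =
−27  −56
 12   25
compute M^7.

tr M = −2 and det M = −3, so the characteristic polynomial is λ² − (−2)λ + (−3) with roots −3 and 1.
Eigenvectors give P = [[7, −2], [−3, 1]] with P⁻¹ = [[1, 2], [3, 7]], and M = P·diag(−3, 1)·P⁻¹.
Then M^7 = P·diag(−2187, 1)·P⁻¹ = [[−15309, −2], [6561, 1]] · [[1, 2], [3, 7]] = [[−15315, −30632], [6564, 13129]].

[[−15315, −30632], [6564, 13129]]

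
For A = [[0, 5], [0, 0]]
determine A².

[[0, 0], [0, 0]]

A is strictly triangular, hence nilpotent: A² = 0, so A² = 0.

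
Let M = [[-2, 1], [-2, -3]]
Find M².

[[2, -5], [10, 7]]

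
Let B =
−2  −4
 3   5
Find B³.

tr B = 3 and det B = 2, so the characteristic polynomial is λ² − (3)λ + (2) with roots 1 and 2.
Eigenvectors give P = [[4, −1], [−3, 1]] with P⁻¹ = [[1, 1], [3, 4]], and B = P·diag(1, 2)·P⁻¹.
Then B³ = P·diag(1, 8)·P⁻¹ = [[4, −8], [−3, 8]] · [[1, 1], [3, 4]] = [[−20, −28], [21, 29]].

[[−20, −28], [21, 29]]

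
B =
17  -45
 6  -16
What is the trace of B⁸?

tr B = 1 and det B = -2, so the characteristic polynomial is λ² − (1)λ + (-2) with roots -1 and 2.
Eigenvectors give P = [[-5, 3], [-2, 1]] with P⁻¹ = [[1, -3], [2, -5]], and B = P·diag(-1, 2)·P⁻¹.
Then B⁸ = P·diag(1, 256)·P⁻¹ = [[-5, 768], [-2, 256]] · [[1, -3], [2, -5]] = [[1531, -3825], [510, -1274]].

257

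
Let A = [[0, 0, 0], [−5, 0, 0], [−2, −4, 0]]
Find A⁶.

[[0, 0, 0], [0, 0, 0], [0, 0, 0]]

A is strictly triangular, hence nilpotent: A³ = 0, so A⁶ = 0.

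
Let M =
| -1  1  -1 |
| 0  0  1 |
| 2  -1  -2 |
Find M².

[[-1, 0, 4], [2, -1, -2], [-6, 4, 1]]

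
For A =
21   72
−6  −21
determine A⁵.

[[1701, 5832], [−486, −1701]]

tr A = 0 and det A = −9, so the characteristic polynomial is λ² − (0)λ + (−9) with roots −3 and 3.
Eigenvectors give P = [[−3, 4], [1, −1]] with P⁻¹ = [[1, 4], [1, 3]], and A = P·diag(−3, 3)·P⁻¹.
Then A⁵ = P·diag(−243, 243)·P⁻¹ = [[729, 972], [−243, −243]] · [[1, 4], [1, 3]] = [[1701, 5832], [−486, −1701]].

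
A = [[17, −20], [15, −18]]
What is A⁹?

[[61097, −80780], [60585, −80268]]

tr A = −1 and det A = −6, so the characteristic polynomial is λ² − (−1)λ + (−6) with roots −3 and 2.
Eigenvectors give P = [[−1, 4], [−1, 3]] with P⁻¹ = [[3, −4], [1, −1]], and A = P·diag(−3, 2)·P⁻¹.
Then A⁹ = P·diag(−19683, 512)·P⁻¹ = [[19683, 2048], [19683, 1536]] · [[3, −4], [1, −1]] = [[61097, −80780], [60585, −80268]].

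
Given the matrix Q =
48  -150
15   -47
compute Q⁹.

tr Q = 1 and det Q = -6, so the characteristic polynomial is λ² − (1)λ + (-6) with roots 3 and -2.
Eigenvectors give P = [[10, -3], [3, -1]] with P⁻¹ = [[1, -3], [3, -10]], and Q = P·diag(3, -2)·P⁻¹.
Then Q⁹ = P·diag(19683, -512)·P⁻¹ = [[196830, 1536], [59049, 512]] · [[1, -3], [3, -10]] = [[201438, -605850], [60585, -182267]].

[[201438, -605850], [60585, -182267]]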